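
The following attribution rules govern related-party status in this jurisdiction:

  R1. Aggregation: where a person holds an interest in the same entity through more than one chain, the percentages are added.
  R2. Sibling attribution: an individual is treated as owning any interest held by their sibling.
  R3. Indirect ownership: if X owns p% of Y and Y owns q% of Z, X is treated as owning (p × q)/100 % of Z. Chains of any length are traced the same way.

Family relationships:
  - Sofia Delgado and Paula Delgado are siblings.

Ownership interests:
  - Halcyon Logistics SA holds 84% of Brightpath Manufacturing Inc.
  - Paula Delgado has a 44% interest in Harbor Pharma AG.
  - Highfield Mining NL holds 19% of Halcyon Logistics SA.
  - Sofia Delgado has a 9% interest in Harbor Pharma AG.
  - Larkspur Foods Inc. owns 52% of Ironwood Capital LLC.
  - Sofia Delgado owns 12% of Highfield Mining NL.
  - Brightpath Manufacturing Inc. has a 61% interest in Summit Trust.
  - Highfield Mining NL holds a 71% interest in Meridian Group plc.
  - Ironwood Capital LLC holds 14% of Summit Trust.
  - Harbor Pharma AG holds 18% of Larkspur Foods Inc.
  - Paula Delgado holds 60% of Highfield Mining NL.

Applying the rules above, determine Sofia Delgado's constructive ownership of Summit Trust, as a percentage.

By sibling attribution (R2), Sofia Delgado is treated as also owning Paula Delgado's interest in Harbor Pharma AG, giving 9% + 44% = 53%.
By sibling attribution (R2), Sofia Delgado is treated as also owning Paula Delgado's interest in Highfield Mining NL, giving 12% + 60% = 72%.
Chain via Harbor Pharma AG → Larkspur Foods Inc. → Ironwood Capital LLC (R3): 53% × 18% × 52% × 14% = 0.694512% of Summit Trust.
Chain via Highfield Mining NL → Halcyon Logistics SA → Brightpath Manufacturing Inc. (R3): 72% × 19% × 84% × 61% = 7.009632% of Summit Trust.
Aggregating (R1): 0.694512% + 7.009632% = 7.704144%.

7.704144%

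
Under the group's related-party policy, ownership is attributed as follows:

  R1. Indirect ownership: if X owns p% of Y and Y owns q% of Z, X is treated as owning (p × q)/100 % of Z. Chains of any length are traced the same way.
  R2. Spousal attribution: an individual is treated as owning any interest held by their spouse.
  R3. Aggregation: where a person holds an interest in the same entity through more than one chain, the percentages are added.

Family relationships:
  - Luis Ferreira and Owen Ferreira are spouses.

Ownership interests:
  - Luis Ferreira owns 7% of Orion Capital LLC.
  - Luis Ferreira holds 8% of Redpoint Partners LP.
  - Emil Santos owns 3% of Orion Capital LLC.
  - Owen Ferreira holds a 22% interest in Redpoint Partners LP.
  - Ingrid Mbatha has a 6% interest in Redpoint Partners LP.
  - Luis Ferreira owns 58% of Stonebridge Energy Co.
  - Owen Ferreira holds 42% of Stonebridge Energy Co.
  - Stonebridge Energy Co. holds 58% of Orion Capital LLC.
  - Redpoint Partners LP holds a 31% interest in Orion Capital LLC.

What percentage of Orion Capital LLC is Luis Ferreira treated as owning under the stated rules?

74.3%

By spousal attribution (R2), Luis Ferreira is treated as also owning Owen Ferreira's interest in Redpoint Partners LP, giving 8% + 22% = 30%.
By spousal attribution (R2), Luis Ferreira is treated as also owning Owen Ferreira's interest in Stonebridge Energy Co, giving 58% + 42% = 100%.
Chain via Redpoint Partners LP (R1): 30% × 31% = 9.3% of Orion Capital LLC.
Chain via Stonebridge Energy Co. (R1): 100% × 58% = 58% of Orion Capital LLC.
Direct interest in Orion Capital LLC: 7%.
Aggregating (R3): 9.3% + 58% + 7% = 74.3%.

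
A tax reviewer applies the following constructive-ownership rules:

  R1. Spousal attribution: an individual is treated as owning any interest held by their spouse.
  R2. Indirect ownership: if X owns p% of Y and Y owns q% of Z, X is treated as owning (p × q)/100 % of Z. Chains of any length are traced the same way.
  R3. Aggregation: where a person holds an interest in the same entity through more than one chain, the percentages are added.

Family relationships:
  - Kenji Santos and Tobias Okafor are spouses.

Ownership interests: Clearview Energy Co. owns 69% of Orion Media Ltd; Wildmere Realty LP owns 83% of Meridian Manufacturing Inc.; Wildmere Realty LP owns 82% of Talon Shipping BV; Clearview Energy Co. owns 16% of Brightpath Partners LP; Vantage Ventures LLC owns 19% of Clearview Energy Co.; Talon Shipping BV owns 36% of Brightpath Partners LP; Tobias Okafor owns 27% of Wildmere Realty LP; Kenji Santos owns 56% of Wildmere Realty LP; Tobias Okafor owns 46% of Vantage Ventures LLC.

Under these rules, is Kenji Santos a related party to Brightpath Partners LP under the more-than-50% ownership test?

By spousal attribution (R1), Kenji Santos is treated as also owning Tobias Okafor's interest in Wildmere Realty LP, giving 56% + 27% = 83%.
By spousal attribution (R1), Kenji Santos is treated as owning Tobias Okafor's 46% interest in Vantage Ventures LLC.
Chain via Wildmere Realty LP → Talon Shipping BV (R2): 83% × 82% × 36% = 24.5016% of Brightpath Partners LP.
Chain via Vantage Ventures LLC → Clearview Energy Co. (R2): 46% × 19% × 16% = 1.3984% of Brightpath Partners LP.
Aggregating (R3): 24.5016% + 1.3984% = 25.9%.
25.9% does not exceed the 50% threshold, so Kenji is not a related party to Brightpath Partners LP.

No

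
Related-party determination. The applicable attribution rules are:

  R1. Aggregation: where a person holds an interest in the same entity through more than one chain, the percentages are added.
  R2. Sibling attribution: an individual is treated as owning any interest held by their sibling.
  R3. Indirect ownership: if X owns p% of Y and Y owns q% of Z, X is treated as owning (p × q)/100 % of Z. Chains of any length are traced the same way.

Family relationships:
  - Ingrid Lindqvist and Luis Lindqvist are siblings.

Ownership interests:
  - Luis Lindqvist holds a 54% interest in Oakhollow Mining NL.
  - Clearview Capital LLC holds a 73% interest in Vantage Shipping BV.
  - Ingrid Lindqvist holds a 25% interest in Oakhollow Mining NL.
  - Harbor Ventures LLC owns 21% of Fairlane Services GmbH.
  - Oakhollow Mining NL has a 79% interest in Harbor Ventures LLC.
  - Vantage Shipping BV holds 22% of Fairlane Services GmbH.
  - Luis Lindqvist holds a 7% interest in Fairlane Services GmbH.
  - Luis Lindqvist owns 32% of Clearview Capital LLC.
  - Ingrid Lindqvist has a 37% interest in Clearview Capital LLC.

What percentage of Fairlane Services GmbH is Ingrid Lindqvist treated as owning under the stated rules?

31.1875%

By sibling attribution (R2), Ingrid Lindqvist is treated as also owning Luis Lindqvist's interest in Clearview Capital LLC, giving 37% + 32% = 69%.
By sibling attribution (R2), Ingrid Lindqvist is treated as also owning Luis Lindqvist's interest in Oakhollow Mining NL, giving 25% + 54% = 79%.
By sibling attribution (R2), Ingrid Lindqvist is treated as owning Luis Lindqvist's 7% interest in Fairlane Services GmbH.
Chain via Clearview Capital LLC → Vantage Shipping BV (R3): 69% × 73% × 22% = 11.0814% of Fairlane Services GmbH.
Chain via Oakhollow Mining NL → Harbor Ventures LLC (R3): 79% × 79% × 21% = 13.1061% of Fairlane Services GmbH.
Direct interest in Fairlane Services GmbH: 7%.
Aggregating (R1): 11.0814% + 13.1061% + 7% = 31.1875%.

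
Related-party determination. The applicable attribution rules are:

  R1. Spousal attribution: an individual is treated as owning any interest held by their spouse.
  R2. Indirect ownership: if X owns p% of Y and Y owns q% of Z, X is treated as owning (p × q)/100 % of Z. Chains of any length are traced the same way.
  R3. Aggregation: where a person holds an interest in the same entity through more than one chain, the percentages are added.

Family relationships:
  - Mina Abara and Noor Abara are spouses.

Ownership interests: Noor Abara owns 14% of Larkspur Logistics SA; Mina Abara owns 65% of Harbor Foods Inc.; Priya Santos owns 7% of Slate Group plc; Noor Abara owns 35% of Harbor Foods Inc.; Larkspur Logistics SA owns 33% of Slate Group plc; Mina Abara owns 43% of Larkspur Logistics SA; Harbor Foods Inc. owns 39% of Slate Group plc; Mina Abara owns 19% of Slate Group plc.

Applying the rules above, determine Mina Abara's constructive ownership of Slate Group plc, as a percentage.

76.81%

By spousal attribution (R1), Mina Abara is treated as also owning Noor Abara's interest in Harbor Foods Inc, giving 65% + 35% = 100%.
By spousal attribution (R1), Mina Abara is treated as also owning Noor Abara's interest in Larkspur Logistics SA, giving 43% + 14% = 57%.
Chain via Harbor Foods Inc. (R2): 100% × 39% = 39% of Slate Group plc.
Chain via Larkspur Logistics SA (R2): 57% × 33% = 18.81% of Slate Group plc.
Direct interest in Slate Group plc: 19%.
Aggregating (R3): 39% + 18.81% + 19% = 76.81%.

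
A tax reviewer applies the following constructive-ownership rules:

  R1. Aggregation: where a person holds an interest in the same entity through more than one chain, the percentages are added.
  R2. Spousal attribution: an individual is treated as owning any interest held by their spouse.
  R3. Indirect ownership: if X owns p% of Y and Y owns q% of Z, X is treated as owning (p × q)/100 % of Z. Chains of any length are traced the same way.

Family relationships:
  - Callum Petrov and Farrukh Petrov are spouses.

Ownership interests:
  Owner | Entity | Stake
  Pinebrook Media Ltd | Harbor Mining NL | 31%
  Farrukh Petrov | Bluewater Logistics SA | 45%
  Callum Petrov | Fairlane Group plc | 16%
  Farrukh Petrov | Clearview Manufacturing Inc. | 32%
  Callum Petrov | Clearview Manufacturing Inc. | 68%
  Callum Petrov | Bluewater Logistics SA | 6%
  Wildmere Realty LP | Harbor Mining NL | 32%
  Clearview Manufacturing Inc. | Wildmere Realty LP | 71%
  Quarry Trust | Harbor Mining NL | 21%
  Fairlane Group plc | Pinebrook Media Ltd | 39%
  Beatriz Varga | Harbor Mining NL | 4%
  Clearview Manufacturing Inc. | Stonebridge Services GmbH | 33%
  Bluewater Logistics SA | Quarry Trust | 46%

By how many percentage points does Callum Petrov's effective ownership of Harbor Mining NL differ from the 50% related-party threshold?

20.419

By spousal attribution (R2), Callum Petrov is treated as also owning Farrukh Petrov's interest in Bluewater Logistics SA, giving 6% + 45% = 51%.
By spousal attribution (R2), Callum Petrov is treated as also owning Farrukh Petrov's interest in Clearview Manufacturing Inc, giving 68% + 32% = 100%.
Chain via Fairlane Group plc → Pinebrook Media Ltd (R3): 16% × 39% × 31% = 1.9344% of Harbor Mining NL.
Chain via Bluewater Logistics SA → Quarry Trust (R3): 51% × 46% × 21% = 4.9266% of Harbor Mining NL.
Chain via Clearview Manufacturing Inc. → Wildmere Realty LP (R3): 100% × 71% × 32% = 22.72% of Harbor Mining NL.
Aggregating (R1): 1.9344% + 4.9266% + 22.72% = 29.581%.
29.581% falls short of the 50% threshold by 20.419 percentage points.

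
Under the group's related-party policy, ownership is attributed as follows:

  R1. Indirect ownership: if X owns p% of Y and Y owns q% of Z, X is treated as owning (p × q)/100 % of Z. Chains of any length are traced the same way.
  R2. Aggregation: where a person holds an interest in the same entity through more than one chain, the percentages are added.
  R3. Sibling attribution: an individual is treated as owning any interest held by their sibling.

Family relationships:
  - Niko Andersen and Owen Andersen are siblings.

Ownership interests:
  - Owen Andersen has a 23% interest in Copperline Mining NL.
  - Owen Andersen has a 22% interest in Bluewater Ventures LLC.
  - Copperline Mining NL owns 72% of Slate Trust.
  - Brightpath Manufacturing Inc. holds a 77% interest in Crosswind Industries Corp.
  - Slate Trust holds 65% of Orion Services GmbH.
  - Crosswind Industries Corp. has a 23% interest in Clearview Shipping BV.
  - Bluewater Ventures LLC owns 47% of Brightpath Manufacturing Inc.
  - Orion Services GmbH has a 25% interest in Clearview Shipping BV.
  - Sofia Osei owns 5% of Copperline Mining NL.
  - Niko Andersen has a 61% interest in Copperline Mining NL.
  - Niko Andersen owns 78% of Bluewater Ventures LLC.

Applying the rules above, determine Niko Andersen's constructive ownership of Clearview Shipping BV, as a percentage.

By sibling attribution (R3), Niko Andersen is treated as also owning Owen Andersen's interest in Bluewater Ventures LLC, giving 78% + 22% = 100%.
By sibling attribution (R3), Niko Andersen is treated as also owning Owen Andersen's interest in Copperline Mining NL, giving 61% + 23% = 84%.
Chain via Bluewater Ventures LLC → Brightpath Manufacturing Inc. → Crosswind Industries Corp. (R1): 100% × 47% × 77% × 23% = 8.3237% of Clearview Shipping BV.
Chain via Copperline Mining NL → Slate Trust → Orion Services GmbH (R1): 84% × 72% × 65% × 25% = 9.828% of Clearview Shipping BV.
Aggregating (R2): 8.3237% + 9.828% = 18.1517%.

18.1517%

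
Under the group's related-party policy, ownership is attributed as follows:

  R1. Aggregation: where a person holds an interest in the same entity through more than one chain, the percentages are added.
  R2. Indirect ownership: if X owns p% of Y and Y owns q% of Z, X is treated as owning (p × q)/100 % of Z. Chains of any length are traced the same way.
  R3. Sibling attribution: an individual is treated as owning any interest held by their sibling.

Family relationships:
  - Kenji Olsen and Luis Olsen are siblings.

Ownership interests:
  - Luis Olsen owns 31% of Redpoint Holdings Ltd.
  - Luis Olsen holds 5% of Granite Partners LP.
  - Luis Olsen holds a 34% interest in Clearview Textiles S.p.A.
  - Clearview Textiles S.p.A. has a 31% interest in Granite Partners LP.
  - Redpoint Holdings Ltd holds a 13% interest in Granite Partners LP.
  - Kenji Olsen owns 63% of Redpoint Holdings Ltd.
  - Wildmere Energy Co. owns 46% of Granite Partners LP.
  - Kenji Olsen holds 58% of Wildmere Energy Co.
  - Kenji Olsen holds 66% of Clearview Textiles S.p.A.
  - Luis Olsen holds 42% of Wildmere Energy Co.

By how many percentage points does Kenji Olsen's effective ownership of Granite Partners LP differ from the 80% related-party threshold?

14.22

By sibling attribution (R3), Kenji Olsen is treated as also owning Luis Olsen's interest in Clearview Textiles S.p.A, giving 66% + 34% = 100%.
By sibling attribution (R3), Kenji Olsen is treated as also owning Luis Olsen's interest in Redpoint Holdings Ltd, giving 63% + 31% = 94%.
By sibling attribution (R3), Kenji Olsen is treated as also owning Luis Olsen's interest in Wildmere Energy Co, giving 58% + 42% = 100%.
By sibling attribution (R3), Kenji Olsen is treated as owning Luis Olsen's 5% interest in Granite Partners LP.
Chain via Clearview Textiles S.p.A. (R2): 100% × 31% = 31% of Granite Partners LP.
Chain via Redpoint Holdings Ltd (R2): 94% × 13% = 12.22% of Granite Partners LP.
Chain via Wildmere Energy Co. (R2): 100% × 46% = 46% of Granite Partners LP.
Direct interest in Granite Partners LP: 5%.
Aggregating (R1): 31% + 12.22% + 46% + 5% = 94.22%.
94.22% exceeds the 80% threshold by 14.22 percentage points.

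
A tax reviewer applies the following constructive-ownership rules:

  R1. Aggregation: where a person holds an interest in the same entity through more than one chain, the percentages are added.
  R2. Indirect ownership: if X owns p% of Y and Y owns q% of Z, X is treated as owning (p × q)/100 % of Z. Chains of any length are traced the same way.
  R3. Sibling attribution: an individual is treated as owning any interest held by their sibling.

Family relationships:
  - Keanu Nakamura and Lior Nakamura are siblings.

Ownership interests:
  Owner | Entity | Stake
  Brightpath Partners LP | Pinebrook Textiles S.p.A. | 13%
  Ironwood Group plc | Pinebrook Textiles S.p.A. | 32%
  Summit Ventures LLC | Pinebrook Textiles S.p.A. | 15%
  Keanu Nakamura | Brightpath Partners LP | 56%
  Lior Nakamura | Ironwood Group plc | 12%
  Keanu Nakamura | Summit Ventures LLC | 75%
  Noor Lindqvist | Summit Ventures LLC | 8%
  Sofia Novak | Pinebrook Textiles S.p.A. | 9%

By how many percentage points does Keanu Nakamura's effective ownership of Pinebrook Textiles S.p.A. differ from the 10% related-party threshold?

12.37

By sibling attribution (R3), Keanu Nakamura is treated as owning Lior Nakamura's 12% interest in Ironwood Group plc.
Chain via Summit Ventures LLC (R2): 75% × 15% = 11.25% of Pinebrook Textiles S.p.A.
Chain via Brightpath Partners LP (R2): 56% × 13% = 7.28% of Pinebrook Textiles S.p.A.
Chain via Ironwood Group plc (R2): 12% × 32% = 3.84% of Pinebrook Textiles S.p.A.
Aggregating (R1): 11.25% + 7.28% + 3.84% = 22.37%.
22.37% exceeds the 10% threshold by 12.37 percentage points.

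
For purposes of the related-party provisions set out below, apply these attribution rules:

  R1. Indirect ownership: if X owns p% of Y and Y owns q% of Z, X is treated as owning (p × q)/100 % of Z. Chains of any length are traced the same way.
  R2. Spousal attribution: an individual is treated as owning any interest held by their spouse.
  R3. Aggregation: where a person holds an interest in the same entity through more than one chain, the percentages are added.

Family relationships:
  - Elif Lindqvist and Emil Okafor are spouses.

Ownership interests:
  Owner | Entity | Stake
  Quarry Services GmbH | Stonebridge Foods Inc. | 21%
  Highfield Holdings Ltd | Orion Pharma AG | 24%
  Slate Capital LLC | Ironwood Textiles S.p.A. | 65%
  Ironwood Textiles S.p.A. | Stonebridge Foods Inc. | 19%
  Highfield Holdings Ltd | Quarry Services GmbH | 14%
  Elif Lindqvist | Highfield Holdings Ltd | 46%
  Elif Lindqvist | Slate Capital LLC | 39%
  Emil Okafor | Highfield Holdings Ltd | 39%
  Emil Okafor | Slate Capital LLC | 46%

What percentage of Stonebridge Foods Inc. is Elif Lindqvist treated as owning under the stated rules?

By spousal attribution (R2), Elif Lindqvist is treated as also owning Emil Okafor's interest in Highfield Holdings Ltd, giving 46% + 39% = 85%.
By spousal attribution (R2), Elif Lindqvist is treated as also owning Emil Okafor's interest in Slate Capital LLC, giving 39% + 46% = 85%.
Chain via Highfield Holdings Ltd → Quarry Services GmbH (R1): 85% × 14% × 21% = 2.499% of Stonebridge Foods Inc.
Chain via Slate Capital LLC → Ironwood Textiles S.p.A. (R1): 85% × 65% × 19% = 10.4975% of Stonebridge Foods Inc.
Aggregating (R3): 2.499% + 10.4975% = 12.9965%.

12.9965%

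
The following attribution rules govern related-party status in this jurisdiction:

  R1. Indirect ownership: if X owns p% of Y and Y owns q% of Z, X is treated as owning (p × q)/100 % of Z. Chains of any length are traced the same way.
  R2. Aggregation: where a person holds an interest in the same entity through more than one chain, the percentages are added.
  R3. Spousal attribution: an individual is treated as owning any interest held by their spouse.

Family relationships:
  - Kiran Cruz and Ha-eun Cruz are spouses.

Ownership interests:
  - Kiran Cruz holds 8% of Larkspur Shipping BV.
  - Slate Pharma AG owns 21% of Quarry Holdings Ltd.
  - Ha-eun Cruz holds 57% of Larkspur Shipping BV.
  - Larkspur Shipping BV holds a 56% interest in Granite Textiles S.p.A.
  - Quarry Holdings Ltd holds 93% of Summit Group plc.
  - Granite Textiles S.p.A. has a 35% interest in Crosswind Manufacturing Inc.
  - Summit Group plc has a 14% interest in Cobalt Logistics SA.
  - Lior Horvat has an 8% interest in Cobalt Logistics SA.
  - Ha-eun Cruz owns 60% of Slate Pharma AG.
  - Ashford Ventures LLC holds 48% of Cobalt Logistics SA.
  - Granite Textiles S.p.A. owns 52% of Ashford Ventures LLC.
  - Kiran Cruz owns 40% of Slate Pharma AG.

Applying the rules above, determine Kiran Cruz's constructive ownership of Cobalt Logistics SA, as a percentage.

11.81964%

By spousal attribution (R3), Kiran Cruz is treated as also owning Ha-eun Cruz's interest in Slate Pharma AG, giving 40% + 60% = 100%.
By spousal attribution (R3), Kiran Cruz is treated as also owning Ha-eun Cruz's interest in Larkspur Shipping BV, giving 8% + 57% = 65%.
Chain via Slate Pharma AG → Quarry Holdings Ltd → Summit Group plc (R1): 100% × 21% × 93% × 14% = 2.7342% of Cobalt Logistics SA.
Chain via Larkspur Shipping BV → Granite Textiles S.p.A. → Ashford Ventures LLC (R1): 65% × 56% × 52% × 48% = 9.08544% of Cobalt Logistics SA.
Aggregating (R2): 2.7342% + 9.08544% = 11.81964%.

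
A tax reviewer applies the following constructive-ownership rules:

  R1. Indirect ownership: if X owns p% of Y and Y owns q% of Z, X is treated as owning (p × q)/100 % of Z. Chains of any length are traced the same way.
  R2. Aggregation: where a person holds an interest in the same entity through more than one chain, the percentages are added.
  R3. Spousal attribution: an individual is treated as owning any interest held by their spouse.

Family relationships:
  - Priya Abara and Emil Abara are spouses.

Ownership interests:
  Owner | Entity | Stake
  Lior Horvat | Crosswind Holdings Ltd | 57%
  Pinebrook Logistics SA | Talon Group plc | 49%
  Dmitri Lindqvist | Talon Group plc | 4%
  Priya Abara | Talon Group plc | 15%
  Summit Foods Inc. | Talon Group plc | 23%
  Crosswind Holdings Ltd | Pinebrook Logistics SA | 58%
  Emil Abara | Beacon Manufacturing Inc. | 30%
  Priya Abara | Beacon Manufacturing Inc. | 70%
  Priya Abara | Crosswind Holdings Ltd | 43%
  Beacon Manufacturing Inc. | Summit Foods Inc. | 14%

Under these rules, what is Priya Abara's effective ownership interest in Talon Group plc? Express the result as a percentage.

30.4406%

By spousal attribution (R3), Priya Abara is treated as also owning Emil Abara's interest in Beacon Manufacturing Inc, giving 70% + 30% = 100%.
Chain via Beacon Manufacturing Inc. → Summit Foods Inc. (R1): 100% × 14% × 23% = 3.22% of Talon Group plc.
Chain via Crosswind Holdings Ltd → Pinebrook Logistics SA (R1): 43% × 58% × 49% = 12.2206% of Talon Group plc.
Direct interest in Talon Group plc: 15%.
Aggregating (R2): 3.22% + 12.2206% + 15% = 30.4406%.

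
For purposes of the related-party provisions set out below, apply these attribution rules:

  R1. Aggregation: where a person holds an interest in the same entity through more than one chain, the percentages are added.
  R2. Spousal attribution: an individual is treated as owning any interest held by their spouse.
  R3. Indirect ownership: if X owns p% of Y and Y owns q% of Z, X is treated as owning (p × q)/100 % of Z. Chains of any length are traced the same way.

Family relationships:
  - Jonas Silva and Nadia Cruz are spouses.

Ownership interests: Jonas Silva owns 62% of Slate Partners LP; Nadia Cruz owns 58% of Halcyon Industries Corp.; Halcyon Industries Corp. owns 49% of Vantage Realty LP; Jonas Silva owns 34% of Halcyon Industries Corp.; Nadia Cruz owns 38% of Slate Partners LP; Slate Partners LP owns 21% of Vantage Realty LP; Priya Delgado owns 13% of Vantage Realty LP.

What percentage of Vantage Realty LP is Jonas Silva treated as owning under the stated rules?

66.08%

By spousal attribution (R2), Jonas Silva is treated as also owning Nadia Cruz's interest in Slate Partners LP, giving 62% + 38% = 100%.
By spousal attribution (R2), Jonas Silva is treated as also owning Nadia Cruz's interest in Halcyon Industries Corp, giving 34% + 58% = 92%.
Chain via Slate Partners LP (R3): 100% × 21% = 21% of Vantage Realty LP.
Chain via Halcyon Industries Corp. (R3): 92% × 49% = 45.08% of Vantage Realty LP.
Aggregating (R1): 21% + 45.08% = 66.08%.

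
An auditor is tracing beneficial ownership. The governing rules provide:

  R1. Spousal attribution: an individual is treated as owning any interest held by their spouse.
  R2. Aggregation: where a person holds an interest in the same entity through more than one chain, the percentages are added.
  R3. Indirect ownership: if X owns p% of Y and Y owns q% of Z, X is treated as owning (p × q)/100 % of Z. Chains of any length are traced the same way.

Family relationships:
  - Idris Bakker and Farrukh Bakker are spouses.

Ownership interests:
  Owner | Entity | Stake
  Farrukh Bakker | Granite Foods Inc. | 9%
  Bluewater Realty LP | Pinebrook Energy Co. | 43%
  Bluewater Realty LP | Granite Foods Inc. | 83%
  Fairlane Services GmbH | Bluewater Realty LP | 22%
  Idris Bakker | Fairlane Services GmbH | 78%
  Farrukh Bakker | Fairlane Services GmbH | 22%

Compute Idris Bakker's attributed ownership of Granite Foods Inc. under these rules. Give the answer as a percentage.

By spousal attribution (R1), Idris Bakker is treated as also owning Farrukh Bakker's interest in Fairlane Services GmbH, giving 78% + 22% = 100%.
By spousal attribution (R1), Idris Bakker is treated as owning Farrukh Bakker's 9% interest in Granite Foods Inc.
Chain via Fairlane Services GmbH → Bluewater Realty LP (R3): 100% × 22% × 83% = 18.26% of Granite Foods Inc.
Direct interest in Granite Foods Inc: 9%.
Aggregating (R2): 18.26% + 9% = 27.26%.

27.26%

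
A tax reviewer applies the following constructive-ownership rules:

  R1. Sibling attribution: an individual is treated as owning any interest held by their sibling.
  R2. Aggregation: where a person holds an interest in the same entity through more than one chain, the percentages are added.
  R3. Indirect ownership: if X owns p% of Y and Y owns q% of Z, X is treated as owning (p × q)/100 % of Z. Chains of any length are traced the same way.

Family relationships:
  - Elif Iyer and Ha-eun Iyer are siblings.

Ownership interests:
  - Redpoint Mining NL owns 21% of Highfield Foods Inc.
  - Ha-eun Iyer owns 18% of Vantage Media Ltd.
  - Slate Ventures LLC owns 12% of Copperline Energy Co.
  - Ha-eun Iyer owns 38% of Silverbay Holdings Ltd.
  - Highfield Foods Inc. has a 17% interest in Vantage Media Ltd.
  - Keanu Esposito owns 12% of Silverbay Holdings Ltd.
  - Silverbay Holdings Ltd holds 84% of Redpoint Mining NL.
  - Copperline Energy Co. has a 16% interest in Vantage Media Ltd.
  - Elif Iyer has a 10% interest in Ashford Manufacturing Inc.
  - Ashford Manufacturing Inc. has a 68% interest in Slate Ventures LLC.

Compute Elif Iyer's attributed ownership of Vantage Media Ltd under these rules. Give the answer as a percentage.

By sibling attribution (R1), Elif Iyer is treated as owning Ha-eun Iyer's 38% interest in Silverbay Holdings Ltd.
By sibling attribution (R1), Elif Iyer is treated as owning Ha-eun Iyer's 18% interest in Vantage Media Ltd.
Chain via Ashford Manufacturing Inc. → Slate Ventures LLC → Copperline Energy Co. (R3): 10% × 68% × 12% × 16% = 0.13056% of Vantage Media Ltd.
Chain via Silverbay Holdings Ltd → Redpoint Mining NL → Highfield Foods Inc. (R3): 38% × 84% × 21% × 17% = 1.139544% of Vantage Media Ltd.
Direct interest in Vantage Media Ltd: 18%.
Aggregating (R2): 0.13056% + 1.139544% + 18% = 19.270104%.

19.270104%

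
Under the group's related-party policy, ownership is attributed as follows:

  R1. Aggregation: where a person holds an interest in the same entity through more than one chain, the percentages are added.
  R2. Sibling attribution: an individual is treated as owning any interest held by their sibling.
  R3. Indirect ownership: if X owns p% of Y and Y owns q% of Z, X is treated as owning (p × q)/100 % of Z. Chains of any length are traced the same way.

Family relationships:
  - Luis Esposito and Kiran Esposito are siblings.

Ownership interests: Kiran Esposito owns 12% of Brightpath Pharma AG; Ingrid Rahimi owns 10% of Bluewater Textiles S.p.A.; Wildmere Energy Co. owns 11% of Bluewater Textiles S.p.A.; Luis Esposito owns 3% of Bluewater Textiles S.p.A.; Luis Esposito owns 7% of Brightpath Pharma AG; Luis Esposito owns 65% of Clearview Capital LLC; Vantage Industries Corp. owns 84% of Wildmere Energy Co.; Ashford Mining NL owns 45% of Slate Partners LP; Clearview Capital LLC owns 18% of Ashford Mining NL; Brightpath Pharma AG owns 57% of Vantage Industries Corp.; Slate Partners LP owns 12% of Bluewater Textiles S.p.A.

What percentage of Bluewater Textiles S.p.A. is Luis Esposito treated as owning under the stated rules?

By sibling attribution (R2), Luis Esposito is treated as also owning Kiran Esposito's interest in Brightpath Pharma AG, giving 7% + 12% = 19%.
Chain via Brightpath Pharma AG → Vantage Industries Corp. → Wildmere Energy Co. (R3): 19% × 57% × 84% × 11% = 1.000692% of Bluewater Textiles S.p.A.
Chain via Clearview Capital LLC → Ashford Mining NL → Slate Partners LP (R3): 65% × 18% × 45% × 12% = 0.6318% of Bluewater Textiles S.p.A.
Direct interest in Bluewater Textiles S.p.A: 3%.
Aggregating (R1): 1.000692% + 0.6318% + 3% = 4.632492%.

4.632492%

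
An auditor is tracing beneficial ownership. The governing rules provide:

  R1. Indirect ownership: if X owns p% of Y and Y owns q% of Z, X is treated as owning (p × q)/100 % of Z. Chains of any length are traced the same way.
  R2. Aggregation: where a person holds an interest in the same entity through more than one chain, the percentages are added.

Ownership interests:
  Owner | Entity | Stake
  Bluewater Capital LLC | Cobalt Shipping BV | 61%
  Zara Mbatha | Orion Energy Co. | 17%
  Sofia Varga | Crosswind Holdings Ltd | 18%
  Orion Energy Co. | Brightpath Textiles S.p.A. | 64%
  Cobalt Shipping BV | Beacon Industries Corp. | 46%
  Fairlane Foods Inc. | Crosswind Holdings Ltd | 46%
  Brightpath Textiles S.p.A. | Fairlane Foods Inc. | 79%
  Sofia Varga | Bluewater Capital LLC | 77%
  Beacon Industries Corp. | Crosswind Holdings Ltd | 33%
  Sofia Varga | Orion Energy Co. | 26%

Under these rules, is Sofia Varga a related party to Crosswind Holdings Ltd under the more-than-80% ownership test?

Chain via Orion Energy Co. → Brightpath Textiles S.p.A. → Fairlane Foods Inc. (R1): 26% × 64% × 79% × 46% = 6.046976% of Crosswind Holdings Ltd.
Chain via Bluewater Capital LLC → Cobalt Shipping BV → Beacon Industries Corp. (R1): 77% × 61% × 46% × 33% = 7.130046% of Crosswind Holdings Ltd.
Direct interest in Crosswind Holdings Ltd: 18%.
Aggregating (R2): 6.046976% + 7.130046% + 18% = 31.177022%.
31.177022% does not exceed the 80% threshold, so Sofia is not a related party to Crosswind Holdings Ltd.

No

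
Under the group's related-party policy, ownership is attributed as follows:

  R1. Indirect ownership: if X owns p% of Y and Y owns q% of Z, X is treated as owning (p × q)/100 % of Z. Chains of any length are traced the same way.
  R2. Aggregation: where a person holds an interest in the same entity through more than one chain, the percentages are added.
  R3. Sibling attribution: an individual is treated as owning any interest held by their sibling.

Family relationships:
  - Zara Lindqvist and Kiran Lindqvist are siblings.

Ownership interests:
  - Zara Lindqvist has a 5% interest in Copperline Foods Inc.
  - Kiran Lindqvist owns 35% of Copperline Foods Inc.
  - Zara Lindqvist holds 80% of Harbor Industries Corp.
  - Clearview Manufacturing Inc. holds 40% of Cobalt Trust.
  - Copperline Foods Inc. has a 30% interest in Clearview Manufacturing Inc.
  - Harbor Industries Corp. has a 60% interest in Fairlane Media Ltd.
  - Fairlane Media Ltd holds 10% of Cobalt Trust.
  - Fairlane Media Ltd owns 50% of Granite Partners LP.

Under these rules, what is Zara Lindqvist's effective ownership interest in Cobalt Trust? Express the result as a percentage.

9.6%

By sibling attribution (R3), Zara Lindqvist is treated as also owning Kiran Lindqvist's interest in Copperline Foods Inc, giving 5% + 35% = 40%.
Chain via Copperline Foods Inc. → Clearview Manufacturing Inc. (R1): 40% × 30% × 40% = 4.8% of Cobalt Trust.
Chain via Harbor Industries Corp. → Fairlane Media Ltd (R1): 80% × 60% × 10% = 4.8% of Cobalt Trust.
Aggregating (R2): 4.8% + 4.8% = 9.6%.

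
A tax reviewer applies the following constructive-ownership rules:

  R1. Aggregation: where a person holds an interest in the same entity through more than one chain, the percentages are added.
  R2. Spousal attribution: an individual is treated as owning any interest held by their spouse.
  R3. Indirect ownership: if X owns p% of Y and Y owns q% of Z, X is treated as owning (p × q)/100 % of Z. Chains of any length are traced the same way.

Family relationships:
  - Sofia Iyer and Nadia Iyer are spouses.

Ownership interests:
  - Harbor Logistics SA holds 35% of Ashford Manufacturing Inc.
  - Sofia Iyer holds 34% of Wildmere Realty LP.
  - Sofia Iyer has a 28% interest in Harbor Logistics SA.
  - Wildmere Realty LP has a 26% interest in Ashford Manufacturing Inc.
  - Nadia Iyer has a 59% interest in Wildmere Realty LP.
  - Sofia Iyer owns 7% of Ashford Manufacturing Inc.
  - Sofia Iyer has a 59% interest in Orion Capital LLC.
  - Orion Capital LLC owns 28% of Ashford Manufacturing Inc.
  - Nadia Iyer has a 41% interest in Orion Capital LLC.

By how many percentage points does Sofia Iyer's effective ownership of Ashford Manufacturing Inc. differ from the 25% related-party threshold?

43.98

By spousal attribution (R2), Sofia Iyer is treated as also owning Nadia Iyer's interest in Wildmere Realty LP, giving 34% + 59% = 93%.
By spousal attribution (R2), Sofia Iyer is treated as also owning Nadia Iyer's interest in Orion Capital LLC, giving 59% + 41% = 100%.
Chain via Harbor Logistics SA (R3): 28% × 35% = 9.8% of Ashford Manufacturing Inc.
Chain via Wildmere Realty LP (R3): 93% × 26% = 24.18% of Ashford Manufacturing Inc.
Chain via Orion Capital LLC (R3): 100% × 28% = 28% of Ashford Manufacturing Inc.
Direct interest in Ashford Manufacturing Inc: 7%.
Aggregating (R1): 9.8% + 24.18% + 28% + 7% = 68.98%.
68.98% exceeds the 25% threshold by 43.98 percentage points.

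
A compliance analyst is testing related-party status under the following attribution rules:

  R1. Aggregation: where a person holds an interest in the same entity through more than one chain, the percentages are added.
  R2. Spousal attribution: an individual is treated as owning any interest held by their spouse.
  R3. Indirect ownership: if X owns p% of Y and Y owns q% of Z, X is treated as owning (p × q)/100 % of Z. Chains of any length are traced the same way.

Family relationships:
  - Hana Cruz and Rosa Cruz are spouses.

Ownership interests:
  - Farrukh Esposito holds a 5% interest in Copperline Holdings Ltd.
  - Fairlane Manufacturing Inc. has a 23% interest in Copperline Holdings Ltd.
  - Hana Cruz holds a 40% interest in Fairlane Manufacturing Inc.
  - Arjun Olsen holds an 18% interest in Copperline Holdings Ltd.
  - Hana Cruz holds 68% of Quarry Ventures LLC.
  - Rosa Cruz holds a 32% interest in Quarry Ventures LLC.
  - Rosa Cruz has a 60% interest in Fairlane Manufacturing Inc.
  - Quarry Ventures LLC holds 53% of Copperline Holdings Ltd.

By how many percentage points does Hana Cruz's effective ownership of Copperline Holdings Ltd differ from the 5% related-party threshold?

71

By spousal attribution (R2), Hana Cruz is treated as also owning Rosa Cruz's interest in Fairlane Manufacturing Inc, giving 40% + 60% = 100%.
By spousal attribution (R2), Hana Cruz is treated as also owning Rosa Cruz's interest in Quarry Ventures LLC, giving 68% + 32% = 100%.
Chain via Fairlane Manufacturing Inc. (R3): 100% × 23% = 23% of Copperline Holdings Ltd.
Chain via Quarry Ventures LLC (R3): 100% × 53% = 53% of Copperline Holdings Ltd.
Aggregating (R1): 23% + 53% = 76%.
76% exceeds the 5% threshold by 71 percentage points.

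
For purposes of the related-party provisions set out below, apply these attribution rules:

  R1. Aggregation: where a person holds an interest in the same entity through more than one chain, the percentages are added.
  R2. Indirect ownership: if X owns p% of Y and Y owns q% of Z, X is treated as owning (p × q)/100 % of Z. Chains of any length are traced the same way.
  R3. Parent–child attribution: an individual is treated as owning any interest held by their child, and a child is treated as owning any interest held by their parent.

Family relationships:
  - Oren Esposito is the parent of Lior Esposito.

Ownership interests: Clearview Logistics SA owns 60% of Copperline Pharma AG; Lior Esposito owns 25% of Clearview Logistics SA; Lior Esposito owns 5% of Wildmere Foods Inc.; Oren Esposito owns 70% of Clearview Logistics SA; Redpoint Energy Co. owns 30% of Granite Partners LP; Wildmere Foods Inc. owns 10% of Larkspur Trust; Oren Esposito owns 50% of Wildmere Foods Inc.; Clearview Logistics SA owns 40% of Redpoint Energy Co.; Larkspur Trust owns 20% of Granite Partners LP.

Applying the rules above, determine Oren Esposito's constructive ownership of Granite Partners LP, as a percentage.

By parent–child attribution (R3), Oren Esposito is treated as also owning Lior Esposito's interest in Wildmere Foods Inc, giving 50% + 5% = 55%.
By parent–child attribution (R3), Oren Esposito is treated as also owning Lior Esposito's interest in Clearview Logistics SA, giving 70% + 25% = 95%.
Chain via Wildmere Foods Inc. → Larkspur Trust (R2): 55% × 10% × 20% = 1.1% of Granite Partners LP.
Chain via Clearview Logistics SA → Redpoint Energy Co. (R2): 95% × 40% × 30% = 11.4% of Granite Partners LP.
Aggregating (R1): 1.1% + 11.4% = 12.5%.

12.5%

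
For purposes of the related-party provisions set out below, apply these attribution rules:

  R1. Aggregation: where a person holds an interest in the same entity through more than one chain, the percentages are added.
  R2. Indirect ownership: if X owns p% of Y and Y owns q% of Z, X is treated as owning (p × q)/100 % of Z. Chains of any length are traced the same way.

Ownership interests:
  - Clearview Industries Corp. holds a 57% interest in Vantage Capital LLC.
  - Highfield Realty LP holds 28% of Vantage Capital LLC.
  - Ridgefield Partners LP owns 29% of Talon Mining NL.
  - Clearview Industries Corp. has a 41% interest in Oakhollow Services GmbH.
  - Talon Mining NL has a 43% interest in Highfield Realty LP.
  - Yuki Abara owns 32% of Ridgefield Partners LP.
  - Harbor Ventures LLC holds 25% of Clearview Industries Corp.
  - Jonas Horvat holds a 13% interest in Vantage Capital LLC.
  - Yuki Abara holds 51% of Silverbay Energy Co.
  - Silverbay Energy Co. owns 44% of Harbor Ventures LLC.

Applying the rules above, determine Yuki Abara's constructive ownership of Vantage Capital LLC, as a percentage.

Chain via Silverbay Energy Co. → Harbor Ventures LLC → Clearview Industries Corp. (R2): 51% × 44% × 25% × 57% = 3.1977% of Vantage Capital LLC.
Chain via Ridgefield Partners LP → Talon Mining NL → Highfield Realty LP (R2): 32% × 29% × 43% × 28% = 1.117312% of Vantage Capital LLC.
Aggregating (R1): 3.1977% + 1.117312% = 4.315012%.

4.315012%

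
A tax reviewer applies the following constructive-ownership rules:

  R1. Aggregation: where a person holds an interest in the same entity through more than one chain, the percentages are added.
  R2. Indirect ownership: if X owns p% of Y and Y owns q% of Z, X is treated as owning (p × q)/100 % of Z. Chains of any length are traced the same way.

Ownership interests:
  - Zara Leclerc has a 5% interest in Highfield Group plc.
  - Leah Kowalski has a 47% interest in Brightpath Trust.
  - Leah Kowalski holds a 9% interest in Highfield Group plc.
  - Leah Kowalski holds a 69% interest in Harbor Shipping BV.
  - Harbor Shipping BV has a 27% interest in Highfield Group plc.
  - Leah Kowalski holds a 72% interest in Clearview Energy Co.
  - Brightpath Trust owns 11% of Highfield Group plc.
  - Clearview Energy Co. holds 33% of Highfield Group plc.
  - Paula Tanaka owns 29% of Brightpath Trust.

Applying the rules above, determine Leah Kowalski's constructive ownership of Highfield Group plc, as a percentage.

Chain via Brightpath Trust (R2): 47% × 11% = 5.17% of Highfield Group plc.
Chain via Clearview Energy Co. (R2): 72% × 33% = 23.76% of Highfield Group plc.
Chain via Harbor Shipping BV (R2): 69% × 27% = 18.63% of Highfield Group plc.
Direct interest in Highfield Group plc: 9%.
Aggregating (R1): 5.17% + 23.76% + 18.63% + 9% = 56.56%.

56.56%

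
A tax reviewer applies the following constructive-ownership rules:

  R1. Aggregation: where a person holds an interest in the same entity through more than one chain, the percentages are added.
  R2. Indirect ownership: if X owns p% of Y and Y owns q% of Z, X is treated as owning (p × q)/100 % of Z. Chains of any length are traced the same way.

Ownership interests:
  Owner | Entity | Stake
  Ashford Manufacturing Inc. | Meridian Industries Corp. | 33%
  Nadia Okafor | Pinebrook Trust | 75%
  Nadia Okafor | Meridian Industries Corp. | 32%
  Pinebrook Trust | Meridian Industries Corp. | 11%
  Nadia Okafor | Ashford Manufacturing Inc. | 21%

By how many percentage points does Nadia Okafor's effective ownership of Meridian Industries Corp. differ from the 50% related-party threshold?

2.82

Chain via Ashford Manufacturing Inc. (R2): 21% × 33% = 6.93% of Meridian Industries Corp.
Chain via Pinebrook Trust (R2): 75% × 11% = 8.25% of Meridian Industries Corp.
Direct interest in Meridian Industries Corp: 32%.
Aggregating (R1): 6.93% + 8.25% + 32% = 47.18%.
47.18% falls short of the 50% threshold by 2.82 percentage points.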